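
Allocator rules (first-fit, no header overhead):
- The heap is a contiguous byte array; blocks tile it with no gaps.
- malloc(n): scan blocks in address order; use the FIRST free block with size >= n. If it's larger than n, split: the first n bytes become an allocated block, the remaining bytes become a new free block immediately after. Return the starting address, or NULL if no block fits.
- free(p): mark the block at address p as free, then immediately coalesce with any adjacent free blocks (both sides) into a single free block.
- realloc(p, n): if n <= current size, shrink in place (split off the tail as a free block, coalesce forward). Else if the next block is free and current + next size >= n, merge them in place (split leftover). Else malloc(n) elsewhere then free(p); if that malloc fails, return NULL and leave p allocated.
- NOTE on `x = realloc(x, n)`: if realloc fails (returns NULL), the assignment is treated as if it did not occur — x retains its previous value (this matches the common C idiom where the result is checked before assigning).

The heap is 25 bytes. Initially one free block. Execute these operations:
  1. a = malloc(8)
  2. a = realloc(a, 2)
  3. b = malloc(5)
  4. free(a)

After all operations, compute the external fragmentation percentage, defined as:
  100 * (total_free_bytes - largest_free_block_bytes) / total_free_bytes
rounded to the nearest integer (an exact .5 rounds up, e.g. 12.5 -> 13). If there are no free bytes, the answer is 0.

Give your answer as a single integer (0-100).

Op 1: a = malloc(8) -> a = 0; heap: [0-7 ALLOC][8-24 FREE]
Op 2: a = realloc(a, 2) -> a = 0; heap: [0-1 ALLOC][2-24 FREE]
Op 3: b = malloc(5) -> b = 2; heap: [0-1 ALLOC][2-6 ALLOC][7-24 FREE]
Op 4: free(a) -> (freed a); heap: [0-1 FREE][2-6 ALLOC][7-24 FREE]
Free blocks: [2 18] total_free=20 largest=18 -> 100*(20-18)/20 = 200/20 = 10

Answer: 10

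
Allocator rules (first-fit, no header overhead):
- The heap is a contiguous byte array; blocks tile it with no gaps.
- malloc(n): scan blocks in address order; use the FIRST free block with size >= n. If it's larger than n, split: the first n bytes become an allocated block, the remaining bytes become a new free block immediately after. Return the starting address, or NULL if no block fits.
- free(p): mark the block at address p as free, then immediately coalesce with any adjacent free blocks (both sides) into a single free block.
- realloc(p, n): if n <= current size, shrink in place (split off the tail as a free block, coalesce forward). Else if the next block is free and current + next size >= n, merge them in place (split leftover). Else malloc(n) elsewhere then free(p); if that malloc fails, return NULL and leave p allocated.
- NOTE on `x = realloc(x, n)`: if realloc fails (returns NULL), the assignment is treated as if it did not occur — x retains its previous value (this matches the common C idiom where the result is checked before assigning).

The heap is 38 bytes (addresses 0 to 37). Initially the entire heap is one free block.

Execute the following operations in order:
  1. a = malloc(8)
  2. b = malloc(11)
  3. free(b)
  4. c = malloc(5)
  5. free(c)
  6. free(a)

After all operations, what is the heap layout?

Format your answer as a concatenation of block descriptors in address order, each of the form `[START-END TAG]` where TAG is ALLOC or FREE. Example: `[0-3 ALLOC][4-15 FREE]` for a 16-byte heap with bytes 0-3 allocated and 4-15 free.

Answer: [0-37 FREE]

Derivation:
Op 1: a = malloc(8) -> a = 0; heap: [0-7 ALLOC][8-37 FREE]
Op 2: b = malloc(11) -> b = 8; heap: [0-7 ALLOC][8-18 ALLOC][19-37 FREE]
Op 3: free(b) -> (freed b); heap: [0-7 ALLOC][8-37 FREE]
Op 4: c = malloc(5) -> c = 8; heap: [0-7 ALLOC][8-12 ALLOC][13-37 FREE]
Op 5: free(c) -> (freed c); heap: [0-7 ALLOC][8-37 FREE]
Op 6: free(a) -> (freed a); heap: [0-37 FREE]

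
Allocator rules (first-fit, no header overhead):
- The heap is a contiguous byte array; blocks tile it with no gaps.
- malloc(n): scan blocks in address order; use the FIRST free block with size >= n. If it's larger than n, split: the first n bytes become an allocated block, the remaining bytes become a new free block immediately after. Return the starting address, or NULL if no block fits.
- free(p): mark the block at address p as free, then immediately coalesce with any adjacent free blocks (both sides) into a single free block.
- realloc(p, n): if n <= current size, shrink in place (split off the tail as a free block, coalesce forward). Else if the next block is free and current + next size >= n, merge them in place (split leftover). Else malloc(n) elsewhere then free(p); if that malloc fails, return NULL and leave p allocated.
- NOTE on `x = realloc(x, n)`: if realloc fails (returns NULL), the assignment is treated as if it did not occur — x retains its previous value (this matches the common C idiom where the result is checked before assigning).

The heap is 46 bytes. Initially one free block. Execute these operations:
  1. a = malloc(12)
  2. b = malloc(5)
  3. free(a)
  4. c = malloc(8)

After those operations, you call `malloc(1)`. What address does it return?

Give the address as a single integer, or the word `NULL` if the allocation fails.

Answer: 8

Derivation:
Op 1: a = malloc(12) -> a = 0; heap: [0-11 ALLOC][12-45 FREE]
Op 2: b = malloc(5) -> b = 12; heap: [0-11 ALLOC][12-16 ALLOC][17-45 FREE]
Op 3: free(a) -> (freed a); heap: [0-11 FREE][12-16 ALLOC][17-45 FREE]
Op 4: c = malloc(8) -> c = 0; heap: [0-7 ALLOC][8-11 FREE][12-16 ALLOC][17-45 FREE]
malloc(1): first-fit scan over [0-7 ALLOC][8-11 FREE][12-16 ALLOC][17-45 FREE] -> 8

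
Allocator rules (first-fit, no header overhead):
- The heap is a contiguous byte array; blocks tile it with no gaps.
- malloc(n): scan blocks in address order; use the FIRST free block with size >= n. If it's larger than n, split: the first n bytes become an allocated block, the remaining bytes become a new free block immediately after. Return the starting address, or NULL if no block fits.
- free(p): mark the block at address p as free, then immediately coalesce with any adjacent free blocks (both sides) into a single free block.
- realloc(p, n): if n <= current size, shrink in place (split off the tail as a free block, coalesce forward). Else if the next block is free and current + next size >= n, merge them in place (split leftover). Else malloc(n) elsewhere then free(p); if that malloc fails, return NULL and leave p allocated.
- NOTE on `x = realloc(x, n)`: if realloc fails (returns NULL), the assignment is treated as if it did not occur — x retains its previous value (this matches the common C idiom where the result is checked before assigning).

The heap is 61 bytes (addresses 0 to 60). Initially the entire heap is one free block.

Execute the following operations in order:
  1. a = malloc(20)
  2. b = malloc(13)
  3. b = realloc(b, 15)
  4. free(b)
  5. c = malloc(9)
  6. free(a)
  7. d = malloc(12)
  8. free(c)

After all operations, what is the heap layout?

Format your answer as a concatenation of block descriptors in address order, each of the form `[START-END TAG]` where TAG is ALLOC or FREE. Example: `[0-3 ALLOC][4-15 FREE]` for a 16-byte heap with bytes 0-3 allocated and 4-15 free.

Answer: [0-11 ALLOC][12-60 FREE]

Derivation:
Op 1: a = malloc(20) -> a = 0; heap: [0-19 ALLOC][20-60 FREE]
Op 2: b = malloc(13) -> b = 20; heap: [0-19 ALLOC][20-32 ALLOC][33-60 FREE]
Op 3: b = realloc(b, 15) -> b = 20; heap: [0-19 ALLOC][20-34 ALLOC][35-60 FREE]
Op 4: free(b) -> (freed b); heap: [0-19 ALLOC][20-60 FREE]
Op 5: c = malloc(9) -> c = 20; heap: [0-19 ALLOC][20-28 ALLOC][29-60 FREE]
Op 6: free(a) -> (freed a); heap: [0-19 FREE][20-28 ALLOC][29-60 FREE]
Op 7: d = malloc(12) -> d = 0; heap: [0-11 ALLOC][12-19 FREE][20-28 ALLOC][29-60 FREE]
Op 8: free(c) -> (freed c); heap: [0-11 ALLOC][12-60 FREE]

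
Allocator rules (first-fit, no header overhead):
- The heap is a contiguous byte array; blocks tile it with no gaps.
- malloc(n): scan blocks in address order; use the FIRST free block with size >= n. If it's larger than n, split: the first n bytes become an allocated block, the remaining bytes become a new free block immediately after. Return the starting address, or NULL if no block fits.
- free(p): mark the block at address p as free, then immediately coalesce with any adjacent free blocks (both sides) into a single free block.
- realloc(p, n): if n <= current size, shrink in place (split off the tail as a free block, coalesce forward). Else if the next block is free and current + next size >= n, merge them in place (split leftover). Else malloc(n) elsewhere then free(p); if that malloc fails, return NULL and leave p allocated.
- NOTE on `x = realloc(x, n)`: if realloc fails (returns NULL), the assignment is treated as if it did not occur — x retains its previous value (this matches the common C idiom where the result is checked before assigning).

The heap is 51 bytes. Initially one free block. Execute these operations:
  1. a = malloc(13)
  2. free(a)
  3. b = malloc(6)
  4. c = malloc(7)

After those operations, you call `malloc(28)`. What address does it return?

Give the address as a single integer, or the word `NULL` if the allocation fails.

Answer: 13

Derivation:
Op 1: a = malloc(13) -> a = 0; heap: [0-12 ALLOC][13-50 FREE]
Op 2: free(a) -> (freed a); heap: [0-50 FREE]
Op 3: b = malloc(6) -> b = 0; heap: [0-5 ALLOC][6-50 FREE]
Op 4: c = malloc(7) -> c = 6; heap: [0-5 ALLOC][6-12 ALLOC][13-50 FREE]
malloc(28): first-fit scan over [0-5 ALLOC][6-12 ALLOC][13-50 FREE] -> 13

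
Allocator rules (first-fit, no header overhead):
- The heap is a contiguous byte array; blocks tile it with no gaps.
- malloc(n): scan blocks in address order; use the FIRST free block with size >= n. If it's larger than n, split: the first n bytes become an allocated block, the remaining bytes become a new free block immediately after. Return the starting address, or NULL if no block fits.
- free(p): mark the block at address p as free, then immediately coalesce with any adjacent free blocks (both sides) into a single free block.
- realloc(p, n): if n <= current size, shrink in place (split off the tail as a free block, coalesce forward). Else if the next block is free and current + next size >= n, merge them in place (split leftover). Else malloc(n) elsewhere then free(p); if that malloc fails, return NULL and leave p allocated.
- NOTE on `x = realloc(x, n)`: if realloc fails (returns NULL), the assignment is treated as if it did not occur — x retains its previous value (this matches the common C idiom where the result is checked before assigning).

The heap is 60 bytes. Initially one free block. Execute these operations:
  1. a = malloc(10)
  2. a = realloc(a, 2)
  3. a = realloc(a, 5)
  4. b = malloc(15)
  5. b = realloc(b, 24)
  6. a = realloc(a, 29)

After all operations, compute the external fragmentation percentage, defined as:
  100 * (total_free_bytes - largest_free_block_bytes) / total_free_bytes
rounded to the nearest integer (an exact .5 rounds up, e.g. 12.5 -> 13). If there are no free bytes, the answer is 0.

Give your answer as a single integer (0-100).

Answer: 29

Derivation:
Op 1: a = malloc(10) -> a = 0; heap: [0-9 ALLOC][10-59 FREE]
Op 2: a = realloc(a, 2) -> a = 0; heap: [0-1 ALLOC][2-59 FREE]
Op 3: a = realloc(a, 5) -> a = 0; heap: [0-4 ALLOC][5-59 FREE]
Op 4: b = malloc(15) -> b = 5; heap: [0-4 ALLOC][5-19 ALLOC][20-59 FREE]
Op 5: b = realloc(b, 24) -> b = 5; heap: [0-4 ALLOC][5-28 ALLOC][29-59 FREE]
Op 6: a = realloc(a, 29) -> a = 29; heap: [0-4 FREE][5-28 ALLOC][29-57 ALLOC][58-59 FREE]
Free blocks: [5 2] total_free=7 largest=5 -> 100*(7-5)/7 = 200/7 ≈ 28.571 -> rounds to 29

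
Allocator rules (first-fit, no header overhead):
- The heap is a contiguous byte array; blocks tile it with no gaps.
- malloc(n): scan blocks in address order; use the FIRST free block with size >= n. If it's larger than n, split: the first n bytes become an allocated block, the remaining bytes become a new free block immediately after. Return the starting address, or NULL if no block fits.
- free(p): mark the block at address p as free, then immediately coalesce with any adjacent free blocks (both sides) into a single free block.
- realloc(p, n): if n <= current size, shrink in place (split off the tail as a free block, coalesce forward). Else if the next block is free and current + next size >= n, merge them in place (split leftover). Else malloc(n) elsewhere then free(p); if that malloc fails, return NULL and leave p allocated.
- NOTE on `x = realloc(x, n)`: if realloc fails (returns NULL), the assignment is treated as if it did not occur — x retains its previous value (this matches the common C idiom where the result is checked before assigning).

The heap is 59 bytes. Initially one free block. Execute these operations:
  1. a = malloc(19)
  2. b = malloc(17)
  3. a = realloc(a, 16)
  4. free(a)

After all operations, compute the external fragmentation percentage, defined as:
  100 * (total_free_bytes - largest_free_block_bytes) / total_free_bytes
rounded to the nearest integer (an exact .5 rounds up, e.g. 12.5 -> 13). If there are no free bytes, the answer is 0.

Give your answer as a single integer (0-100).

Answer: 45

Derivation:
Op 1: a = malloc(19) -> a = 0; heap: [0-18 ALLOC][19-58 FREE]
Op 2: b = malloc(17) -> b = 19; heap: [0-18 ALLOC][19-35 ALLOC][36-58 FREE]
Op 3: a = realloc(a, 16) -> a = 0; heap: [0-15 ALLOC][16-18 FREE][19-35 ALLOC][36-58 FREE]
Op 4: free(a) -> (freed a); heap: [0-18 FREE][19-35 ALLOC][36-58 FREE]
Free blocks: [19 23] total_free=42 largest=23 -> 100*(42-23)/42 = 1900/42 ≈ 45.238 -> rounds to 45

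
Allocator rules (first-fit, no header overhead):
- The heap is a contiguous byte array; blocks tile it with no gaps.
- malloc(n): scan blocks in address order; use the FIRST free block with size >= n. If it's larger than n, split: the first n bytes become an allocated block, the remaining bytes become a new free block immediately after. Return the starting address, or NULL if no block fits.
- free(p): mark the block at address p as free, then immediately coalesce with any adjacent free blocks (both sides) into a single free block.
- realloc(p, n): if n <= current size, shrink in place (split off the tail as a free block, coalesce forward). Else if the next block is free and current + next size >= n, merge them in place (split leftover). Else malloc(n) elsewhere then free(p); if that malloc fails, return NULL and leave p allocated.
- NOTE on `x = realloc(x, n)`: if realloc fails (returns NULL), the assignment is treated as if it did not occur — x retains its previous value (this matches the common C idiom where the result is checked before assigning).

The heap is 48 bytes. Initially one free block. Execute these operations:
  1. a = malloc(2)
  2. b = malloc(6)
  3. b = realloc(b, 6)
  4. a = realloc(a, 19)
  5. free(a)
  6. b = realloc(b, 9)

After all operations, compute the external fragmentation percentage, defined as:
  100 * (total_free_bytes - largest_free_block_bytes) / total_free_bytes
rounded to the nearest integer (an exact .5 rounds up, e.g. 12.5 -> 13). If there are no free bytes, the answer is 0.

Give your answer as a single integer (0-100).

Answer: 5

Derivation:
Op 1: a = malloc(2) -> a = 0; heap: [0-1 ALLOC][2-47 FREE]
Op 2: b = malloc(6) -> b = 2; heap: [0-1 ALLOC][2-7 ALLOC][8-47 FREE]
Op 3: b = realloc(b, 6) -> b = 2; heap: [0-1 ALLOC][2-7 ALLOC][8-47 FREE]
Op 4: a = realloc(a, 19) -> a = 8; heap: [0-1 FREE][2-7 ALLOC][8-26 ALLOC][27-47 FREE]
Op 5: free(a) -> (freed a); heap: [0-1 FREE][2-7 ALLOC][8-47 FREE]
Op 6: b = realloc(b, 9) -> b = 2; heap: [0-1 FREE][2-10 ALLOC][11-47 FREE]
Free blocks: [2 37] total_free=39 largest=37 -> 100*(39-37)/39 = 200/39 ≈ 5.128 -> rounds to 5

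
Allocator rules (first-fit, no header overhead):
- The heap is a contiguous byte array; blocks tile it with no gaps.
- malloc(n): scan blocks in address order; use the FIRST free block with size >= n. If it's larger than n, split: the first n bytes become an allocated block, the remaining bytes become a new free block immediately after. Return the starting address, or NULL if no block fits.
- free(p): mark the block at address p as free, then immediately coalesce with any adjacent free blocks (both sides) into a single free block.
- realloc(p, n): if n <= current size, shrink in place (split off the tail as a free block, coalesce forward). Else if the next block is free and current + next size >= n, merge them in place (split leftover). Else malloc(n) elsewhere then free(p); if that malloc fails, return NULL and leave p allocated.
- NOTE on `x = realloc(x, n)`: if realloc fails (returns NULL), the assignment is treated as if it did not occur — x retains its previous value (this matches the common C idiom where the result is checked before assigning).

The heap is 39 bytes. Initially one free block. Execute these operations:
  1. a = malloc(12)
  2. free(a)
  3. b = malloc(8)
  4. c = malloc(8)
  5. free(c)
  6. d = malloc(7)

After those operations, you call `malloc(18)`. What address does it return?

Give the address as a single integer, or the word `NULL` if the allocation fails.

Op 1: a = malloc(12) -> a = 0; heap: [0-11 ALLOC][12-38 FREE]
Op 2: free(a) -> (freed a); heap: [0-38 FREE]
Op 3: b = malloc(8) -> b = 0; heap: [0-7 ALLOC][8-38 FREE]
Op 4: c = malloc(8) -> c = 8; heap: [0-7 ALLOC][8-15 ALLOC][16-38 FREE]
Op 5: free(c) -> (freed c); heap: [0-7 ALLOC][8-38 FREE]
Op 6: d = malloc(7) -> d = 8; heap: [0-7 ALLOC][8-14 ALLOC][15-38 FREE]
malloc(18): first-fit scan over [0-7 ALLOC][8-14 ALLOC][15-38 FREE] -> 15

Answer: 15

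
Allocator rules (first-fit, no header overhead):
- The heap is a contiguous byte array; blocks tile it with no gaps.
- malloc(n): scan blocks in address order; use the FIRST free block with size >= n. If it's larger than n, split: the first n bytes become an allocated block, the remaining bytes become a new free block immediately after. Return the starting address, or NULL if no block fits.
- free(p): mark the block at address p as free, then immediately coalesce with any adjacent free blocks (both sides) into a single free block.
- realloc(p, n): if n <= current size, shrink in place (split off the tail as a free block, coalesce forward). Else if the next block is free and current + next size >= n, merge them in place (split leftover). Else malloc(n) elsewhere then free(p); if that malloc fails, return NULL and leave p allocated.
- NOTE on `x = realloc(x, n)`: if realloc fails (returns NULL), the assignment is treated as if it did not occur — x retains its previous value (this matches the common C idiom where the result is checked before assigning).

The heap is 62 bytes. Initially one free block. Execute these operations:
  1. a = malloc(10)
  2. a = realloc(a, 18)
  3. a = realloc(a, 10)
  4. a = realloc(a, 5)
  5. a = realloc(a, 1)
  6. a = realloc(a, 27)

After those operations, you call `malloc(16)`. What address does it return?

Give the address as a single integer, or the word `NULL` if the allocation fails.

Op 1: a = malloc(10) -> a = 0; heap: [0-9 ALLOC][10-61 FREE]
Op 2: a = realloc(a, 18) -> a = 0; heap: [0-17 ALLOC][18-61 FREE]
Op 3: a = realloc(a, 10) -> a = 0; heap: [0-9 ALLOC][10-61 FREE]
Op 4: a = realloc(a, 5) -> a = 0; heap: [0-4 ALLOC][5-61 FREE]
Op 5: a = realloc(a, 1) -> a = 0; heap: [0-0 ALLOC][1-61 FREE]
Op 6: a = realloc(a, 27) -> a = 0; heap: [0-26 ALLOC][27-61 FREE]
malloc(16): first-fit scan over [0-26 ALLOC][27-61 FREE] -> 27

Answer: 27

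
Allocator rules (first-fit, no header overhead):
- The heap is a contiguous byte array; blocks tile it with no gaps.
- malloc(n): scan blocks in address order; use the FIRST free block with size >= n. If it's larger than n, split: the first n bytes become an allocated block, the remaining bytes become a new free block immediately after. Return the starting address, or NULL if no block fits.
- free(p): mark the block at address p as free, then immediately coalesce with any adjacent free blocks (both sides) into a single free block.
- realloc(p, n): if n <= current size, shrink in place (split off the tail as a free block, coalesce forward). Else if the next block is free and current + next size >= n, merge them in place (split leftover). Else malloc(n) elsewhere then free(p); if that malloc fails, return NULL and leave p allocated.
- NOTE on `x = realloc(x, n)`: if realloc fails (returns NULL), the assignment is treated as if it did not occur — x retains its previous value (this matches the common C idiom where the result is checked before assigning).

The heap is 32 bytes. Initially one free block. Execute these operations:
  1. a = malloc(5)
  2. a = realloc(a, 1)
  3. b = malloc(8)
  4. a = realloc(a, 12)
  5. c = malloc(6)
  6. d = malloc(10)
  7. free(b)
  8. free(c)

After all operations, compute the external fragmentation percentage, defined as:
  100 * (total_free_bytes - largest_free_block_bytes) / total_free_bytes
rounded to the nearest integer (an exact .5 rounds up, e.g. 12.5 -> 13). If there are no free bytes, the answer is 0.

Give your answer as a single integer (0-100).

Op 1: a = malloc(5) -> a = 0; heap: [0-4 ALLOC][5-31 FREE]
Op 2: a = realloc(a, 1) -> a = 0; heap: [0-0 ALLOC][1-31 FREE]
Op 3: b = malloc(8) -> b = 1; heap: [0-0 ALLOC][1-8 ALLOC][9-31 FREE]
Op 4: a = realloc(a, 12) -> a = 9; heap: [0-0 FREE][1-8 ALLOC][9-20 ALLOC][21-31 FREE]
Op 5: c = malloc(6) -> c = 21; heap: [0-0 FREE][1-8 ALLOC][9-20 ALLOC][21-26 ALLOC][27-31 FREE]
Op 6: d = malloc(10) -> d = NULL; heap: [0-0 FREE][1-8 ALLOC][9-20 ALLOC][21-26 ALLOC][27-31 FREE]
Op 7: free(b) -> (freed b); heap: [0-8 FREE][9-20 ALLOC][21-26 ALLOC][27-31 FREE]
Op 8: free(c) -> (freed c); heap: [0-8 FREE][9-20 ALLOC][21-31 FREE]
Free blocks: [9 11] total_free=20 largest=11 -> 100*(20-11)/20 = 900/20 = 45

Answer: 45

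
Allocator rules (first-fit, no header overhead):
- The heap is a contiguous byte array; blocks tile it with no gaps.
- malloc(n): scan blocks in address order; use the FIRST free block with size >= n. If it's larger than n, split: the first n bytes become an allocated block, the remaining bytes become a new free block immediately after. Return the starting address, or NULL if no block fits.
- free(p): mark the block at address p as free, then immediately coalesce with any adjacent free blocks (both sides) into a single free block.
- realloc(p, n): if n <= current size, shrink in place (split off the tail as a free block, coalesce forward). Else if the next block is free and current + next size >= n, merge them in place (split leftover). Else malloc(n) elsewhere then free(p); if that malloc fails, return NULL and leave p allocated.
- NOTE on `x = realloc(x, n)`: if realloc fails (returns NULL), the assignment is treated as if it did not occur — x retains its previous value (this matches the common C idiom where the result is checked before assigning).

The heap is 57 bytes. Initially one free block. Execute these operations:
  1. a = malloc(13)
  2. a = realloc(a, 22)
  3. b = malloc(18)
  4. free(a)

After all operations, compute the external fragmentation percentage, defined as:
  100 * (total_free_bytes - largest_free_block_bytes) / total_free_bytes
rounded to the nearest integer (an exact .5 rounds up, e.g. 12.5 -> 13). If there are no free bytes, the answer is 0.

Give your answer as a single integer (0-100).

Op 1: a = malloc(13) -> a = 0; heap: [0-12 ALLOC][13-56 FREE]
Op 2: a = realloc(a, 22) -> a = 0; heap: [0-21 ALLOC][22-56 FREE]
Op 3: b = malloc(18) -> b = 22; heap: [0-21 ALLOC][22-39 ALLOC][40-56 FREE]
Op 4: free(a) -> (freed a); heap: [0-21 FREE][22-39 ALLOC][40-56 FREE]
Free blocks: [22 17] total_free=39 largest=22 -> 100*(39-22)/39 = 1700/39 ≈ 43.590 -> rounds to 44

Answer: 44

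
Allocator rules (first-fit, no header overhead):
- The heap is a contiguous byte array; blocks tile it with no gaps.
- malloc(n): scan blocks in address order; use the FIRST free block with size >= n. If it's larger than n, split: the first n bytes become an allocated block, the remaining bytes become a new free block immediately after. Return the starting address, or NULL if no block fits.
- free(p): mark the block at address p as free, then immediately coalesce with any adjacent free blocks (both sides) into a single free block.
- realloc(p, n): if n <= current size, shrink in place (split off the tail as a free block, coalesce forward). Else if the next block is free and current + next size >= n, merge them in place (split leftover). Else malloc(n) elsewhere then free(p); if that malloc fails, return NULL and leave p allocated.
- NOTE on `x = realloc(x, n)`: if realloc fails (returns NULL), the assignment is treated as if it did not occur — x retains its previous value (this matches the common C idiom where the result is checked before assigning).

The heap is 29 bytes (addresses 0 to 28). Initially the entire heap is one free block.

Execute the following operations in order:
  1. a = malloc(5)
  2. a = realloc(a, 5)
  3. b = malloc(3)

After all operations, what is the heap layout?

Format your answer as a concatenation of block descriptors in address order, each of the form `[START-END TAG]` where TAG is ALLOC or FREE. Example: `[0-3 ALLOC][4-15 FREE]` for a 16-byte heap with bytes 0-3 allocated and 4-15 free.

Answer: [0-4 ALLOC][5-7 ALLOC][8-28 FREE]

Derivation:
Op 1: a = malloc(5) -> a = 0; heap: [0-4 ALLOC][5-28 FREE]
Op 2: a = realloc(a, 5) -> a = 0; heap: [0-4 ALLOC][5-28 FREE]
Op 3: b = malloc(3) -> b = 5; heap: [0-4 ALLOC][5-7 ALLOC][8-28 FREE]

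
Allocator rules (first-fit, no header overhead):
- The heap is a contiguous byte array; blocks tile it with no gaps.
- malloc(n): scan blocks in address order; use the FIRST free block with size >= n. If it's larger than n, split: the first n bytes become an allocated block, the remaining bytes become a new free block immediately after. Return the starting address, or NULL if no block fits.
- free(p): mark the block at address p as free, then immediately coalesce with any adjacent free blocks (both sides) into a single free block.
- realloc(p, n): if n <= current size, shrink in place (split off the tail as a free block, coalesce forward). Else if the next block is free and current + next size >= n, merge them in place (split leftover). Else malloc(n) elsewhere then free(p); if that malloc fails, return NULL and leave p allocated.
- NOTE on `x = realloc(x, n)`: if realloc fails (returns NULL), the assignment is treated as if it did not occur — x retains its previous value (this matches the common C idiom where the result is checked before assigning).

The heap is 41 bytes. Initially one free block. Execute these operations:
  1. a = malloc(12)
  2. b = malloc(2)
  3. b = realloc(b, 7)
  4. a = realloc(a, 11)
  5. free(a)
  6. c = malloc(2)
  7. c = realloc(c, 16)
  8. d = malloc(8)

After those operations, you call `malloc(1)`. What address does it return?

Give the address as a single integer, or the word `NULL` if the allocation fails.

Op 1: a = malloc(12) -> a = 0; heap: [0-11 ALLOC][12-40 FREE]
Op 2: b = malloc(2) -> b = 12; heap: [0-11 ALLOC][12-13 ALLOC][14-40 FREE]
Op 3: b = realloc(b, 7) -> b = 12; heap: [0-11 ALLOC][12-18 ALLOC][19-40 FREE]
Op 4: a = realloc(a, 11) -> a = 0; heap: [0-10 ALLOC][11-11 FREE][12-18 ALLOC][19-40 FREE]
Op 5: free(a) -> (freed a); heap: [0-11 FREE][12-18 ALLOC][19-40 FREE]
Op 6: c = malloc(2) -> c = 0; heap: [0-1 ALLOC][2-11 FREE][12-18 ALLOC][19-40 FREE]
Op 7: c = realloc(c, 16) -> c = 19; heap: [0-11 FREE][12-18 ALLOC][19-34 ALLOC][35-40 FREE]
Op 8: d = malloc(8) -> d = 0; heap: [0-7 ALLOC][8-11 FREE][12-18 ALLOC][19-34 ALLOC][35-40 FREE]
malloc(1): first-fit scan over [0-7 ALLOC][8-11 FREE][12-18 ALLOC][19-34 ALLOC][35-40 FREE] -> 8

Answer: 8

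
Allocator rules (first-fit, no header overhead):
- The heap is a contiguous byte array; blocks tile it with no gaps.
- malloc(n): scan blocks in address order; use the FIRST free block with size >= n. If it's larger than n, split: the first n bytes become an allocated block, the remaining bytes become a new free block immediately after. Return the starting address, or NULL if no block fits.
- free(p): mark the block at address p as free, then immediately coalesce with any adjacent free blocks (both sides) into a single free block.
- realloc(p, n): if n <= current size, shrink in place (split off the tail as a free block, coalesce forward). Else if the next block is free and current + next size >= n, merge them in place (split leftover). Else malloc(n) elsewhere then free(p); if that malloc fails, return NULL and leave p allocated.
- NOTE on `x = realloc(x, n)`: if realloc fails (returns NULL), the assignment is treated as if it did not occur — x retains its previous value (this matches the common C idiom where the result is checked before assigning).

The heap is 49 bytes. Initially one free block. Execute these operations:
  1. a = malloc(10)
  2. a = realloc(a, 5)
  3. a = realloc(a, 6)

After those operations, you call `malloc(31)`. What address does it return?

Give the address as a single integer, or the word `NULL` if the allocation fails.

Answer: 6

Derivation:
Op 1: a = malloc(10) -> a = 0; heap: [0-9 ALLOC][10-48 FREE]
Op 2: a = realloc(a, 5) -> a = 0; heap: [0-4 ALLOC][5-48 FREE]
Op 3: a = realloc(a, 6) -> a = 0; heap: [0-5 ALLOC][6-48 FREE]
malloc(31): first-fit scan over [0-5 ALLOC][6-48 FREE] -> 6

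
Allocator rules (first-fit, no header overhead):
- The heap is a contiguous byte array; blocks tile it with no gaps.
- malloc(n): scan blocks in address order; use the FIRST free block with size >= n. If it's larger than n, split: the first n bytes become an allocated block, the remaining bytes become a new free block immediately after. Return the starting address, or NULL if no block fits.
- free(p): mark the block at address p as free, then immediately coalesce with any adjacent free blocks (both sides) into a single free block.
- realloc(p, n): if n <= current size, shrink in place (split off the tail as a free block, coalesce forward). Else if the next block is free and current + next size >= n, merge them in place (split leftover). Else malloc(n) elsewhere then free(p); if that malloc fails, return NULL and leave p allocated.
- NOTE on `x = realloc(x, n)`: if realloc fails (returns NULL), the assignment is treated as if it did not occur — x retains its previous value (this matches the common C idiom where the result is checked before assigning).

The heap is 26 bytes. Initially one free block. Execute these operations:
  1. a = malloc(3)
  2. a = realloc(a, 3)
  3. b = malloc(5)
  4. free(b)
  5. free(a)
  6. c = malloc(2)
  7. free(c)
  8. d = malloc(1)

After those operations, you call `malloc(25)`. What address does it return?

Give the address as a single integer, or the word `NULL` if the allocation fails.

Answer: 1

Derivation:
Op 1: a = malloc(3) -> a = 0; heap: [0-2 ALLOC][3-25 FREE]
Op 2: a = realloc(a, 3) -> a = 0; heap: [0-2 ALLOC][3-25 FREE]
Op 3: b = malloc(5) -> b = 3; heap: [0-2 ALLOC][3-7 ALLOC][8-25 FREE]
Op 4: free(b) -> (freed b); heap: [0-2 ALLOC][3-25 FREE]
Op 5: free(a) -> (freed a); heap: [0-25 FREE]
Op 6: c = malloc(2) -> c = 0; heap: [0-1 ALLOC][2-25 FREE]
Op 7: free(c) -> (freed c); heap: [0-25 FREE]
Op 8: d = malloc(1) -> d = 0; heap: [0-0 ALLOC][1-25 FREE]
malloc(25): first-fit scan over [0-0 ALLOC][1-25 FREE] -> 1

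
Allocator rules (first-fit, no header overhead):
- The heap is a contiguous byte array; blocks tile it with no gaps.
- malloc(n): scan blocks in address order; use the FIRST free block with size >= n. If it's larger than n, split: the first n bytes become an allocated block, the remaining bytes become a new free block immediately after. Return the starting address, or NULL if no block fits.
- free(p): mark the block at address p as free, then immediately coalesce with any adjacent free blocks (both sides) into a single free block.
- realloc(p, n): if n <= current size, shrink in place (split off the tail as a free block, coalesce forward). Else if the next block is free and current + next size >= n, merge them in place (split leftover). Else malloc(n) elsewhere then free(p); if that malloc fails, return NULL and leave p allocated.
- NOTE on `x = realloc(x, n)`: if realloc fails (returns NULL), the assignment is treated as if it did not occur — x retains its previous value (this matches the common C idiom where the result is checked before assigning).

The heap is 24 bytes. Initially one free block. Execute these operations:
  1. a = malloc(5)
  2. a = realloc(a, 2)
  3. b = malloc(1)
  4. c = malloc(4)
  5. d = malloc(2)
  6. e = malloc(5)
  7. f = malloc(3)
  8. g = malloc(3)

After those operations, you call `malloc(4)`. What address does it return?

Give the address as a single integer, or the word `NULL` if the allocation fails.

Answer: 20

Derivation:
Op 1: a = malloc(5) -> a = 0; heap: [0-4 ALLOC][5-23 FREE]
Op 2: a = realloc(a, 2) -> a = 0; heap: [0-1 ALLOC][2-23 FREE]
Op 3: b = malloc(1) -> b = 2; heap: [0-1 ALLOC][2-2 ALLOC][3-23 FREE]
Op 4: c = malloc(4) -> c = 3; heap: [0-1 ALLOC][2-2 ALLOC][3-6 ALLOC][7-23 FREE]
Op 5: d = malloc(2) -> d = 7; heap: [0-1 ALLOC][2-2 ALLOC][3-6 ALLOC][7-8 ALLOC][9-23 FREE]
Op 6: e = malloc(5) -> e = 9; heap: [0-1 ALLOC][2-2 ALLOC][3-6 ALLOC][7-8 ALLOC][9-13 ALLOC][14-23 FREE]
Op 7: f = malloc(3) -> f = 14; heap: [0-1 ALLOC][2-2 ALLOC][3-6 ALLOC][7-8 ALLOC][9-13 ALLOC][14-16 ALLOC][17-23 FREE]
Op 8: g = malloc(3) -> g = 17; heap: [0-1 ALLOC][2-2 ALLOC][3-6 ALLOC][7-8 ALLOC][9-13 ALLOC][14-16 ALLOC][17-19 ALLOC][20-23 FREE]
malloc(4): first-fit scan over [0-1 ALLOC][2-2 ALLOC][3-6 ALLOC][7-8 ALLOC][9-13 ALLOC][14-16 ALLOC][17-19 ALLOC][20-23 FREE] -> 20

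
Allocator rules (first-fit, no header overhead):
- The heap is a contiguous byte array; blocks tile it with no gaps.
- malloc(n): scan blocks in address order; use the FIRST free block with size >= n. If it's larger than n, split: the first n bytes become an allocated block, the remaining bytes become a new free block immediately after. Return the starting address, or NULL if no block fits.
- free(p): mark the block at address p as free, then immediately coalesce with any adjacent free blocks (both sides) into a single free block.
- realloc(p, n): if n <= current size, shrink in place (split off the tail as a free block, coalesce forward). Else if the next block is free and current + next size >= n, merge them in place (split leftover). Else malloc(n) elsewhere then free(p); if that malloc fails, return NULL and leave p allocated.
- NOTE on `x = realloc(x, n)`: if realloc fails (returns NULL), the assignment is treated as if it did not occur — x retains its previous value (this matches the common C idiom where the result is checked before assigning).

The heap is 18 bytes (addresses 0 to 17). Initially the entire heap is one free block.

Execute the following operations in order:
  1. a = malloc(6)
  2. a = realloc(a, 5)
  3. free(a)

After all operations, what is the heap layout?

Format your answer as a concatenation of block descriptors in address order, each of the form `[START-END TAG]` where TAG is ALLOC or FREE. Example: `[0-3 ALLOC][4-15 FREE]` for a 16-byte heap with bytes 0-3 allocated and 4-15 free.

Op 1: a = malloc(6) -> a = 0; heap: [0-5 ALLOC][6-17 FREE]
Op 2: a = realloc(a, 5) -> a = 0; heap: [0-4 ALLOC][5-17 FREE]
Op 3: free(a) -> (freed a); heap: [0-17 FREE]

Answer: [0-17 FREE]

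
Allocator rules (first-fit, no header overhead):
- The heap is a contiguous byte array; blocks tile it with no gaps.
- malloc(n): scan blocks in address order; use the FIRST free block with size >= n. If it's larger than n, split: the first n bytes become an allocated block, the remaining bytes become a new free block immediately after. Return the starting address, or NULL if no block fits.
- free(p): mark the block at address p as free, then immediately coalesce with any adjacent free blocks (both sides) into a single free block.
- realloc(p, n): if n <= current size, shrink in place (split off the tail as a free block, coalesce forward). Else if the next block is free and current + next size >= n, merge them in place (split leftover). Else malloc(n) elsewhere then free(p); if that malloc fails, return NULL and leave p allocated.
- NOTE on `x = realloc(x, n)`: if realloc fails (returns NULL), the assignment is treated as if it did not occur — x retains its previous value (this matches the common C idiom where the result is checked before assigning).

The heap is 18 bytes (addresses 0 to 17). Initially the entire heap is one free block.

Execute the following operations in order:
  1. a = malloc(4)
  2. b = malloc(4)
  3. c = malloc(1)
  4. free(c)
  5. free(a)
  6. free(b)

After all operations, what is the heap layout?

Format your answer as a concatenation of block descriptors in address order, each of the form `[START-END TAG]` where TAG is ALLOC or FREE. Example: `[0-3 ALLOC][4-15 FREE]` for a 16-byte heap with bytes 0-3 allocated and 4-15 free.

Answer: [0-17 FREE]

Derivation:
Op 1: a = malloc(4) -> a = 0; heap: [0-3 ALLOC][4-17 FREE]
Op 2: b = malloc(4) -> b = 4; heap: [0-3 ALLOC][4-7 ALLOC][8-17 FREE]
Op 3: c = malloc(1) -> c = 8; heap: [0-3 ALLOC][4-7 ALLOC][8-8 ALLOC][9-17 FREE]
Op 4: free(c) -> (freed c); heap: [0-3 ALLOC][4-7 ALLOC][8-17 FREE]
Op 5: free(a) -> (freed a); heap: [0-3 FREE][4-7 ALLOC][8-17 FREE]
Op 6: free(b) -> (freed b); heap: [0-17 FREE]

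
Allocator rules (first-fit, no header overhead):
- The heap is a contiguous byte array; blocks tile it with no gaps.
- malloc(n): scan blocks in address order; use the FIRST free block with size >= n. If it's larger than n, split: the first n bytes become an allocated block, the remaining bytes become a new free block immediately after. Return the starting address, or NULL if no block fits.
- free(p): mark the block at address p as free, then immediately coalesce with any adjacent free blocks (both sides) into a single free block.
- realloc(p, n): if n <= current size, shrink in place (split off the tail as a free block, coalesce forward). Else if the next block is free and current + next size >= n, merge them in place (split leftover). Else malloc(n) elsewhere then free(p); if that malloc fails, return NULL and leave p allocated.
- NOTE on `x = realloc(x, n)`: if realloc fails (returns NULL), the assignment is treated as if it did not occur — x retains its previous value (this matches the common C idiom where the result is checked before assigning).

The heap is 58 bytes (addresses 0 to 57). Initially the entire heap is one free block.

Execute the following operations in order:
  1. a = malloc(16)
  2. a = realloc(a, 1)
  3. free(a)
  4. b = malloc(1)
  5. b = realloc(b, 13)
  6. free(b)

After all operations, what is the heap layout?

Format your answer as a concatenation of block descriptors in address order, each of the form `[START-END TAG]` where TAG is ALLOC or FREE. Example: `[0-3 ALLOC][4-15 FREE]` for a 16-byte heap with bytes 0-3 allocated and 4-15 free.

Answer: [0-57 FREE]

Derivation:
Op 1: a = malloc(16) -> a = 0; heap: [0-15 ALLOC][16-57 FREE]
Op 2: a = realloc(a, 1) -> a = 0; heap: [0-0 ALLOC][1-57 FREE]
Op 3: free(a) -> (freed a); heap: [0-57 FREE]
Op 4: b = malloc(1) -> b = 0; heap: [0-0 ALLOC][1-57 FREE]
Op 5: b = realloc(b, 13) -> b = 0; heap: [0-12 ALLOC][13-57 FREE]
Op 6: free(b) -> (freed b); heap: [0-57 FREE]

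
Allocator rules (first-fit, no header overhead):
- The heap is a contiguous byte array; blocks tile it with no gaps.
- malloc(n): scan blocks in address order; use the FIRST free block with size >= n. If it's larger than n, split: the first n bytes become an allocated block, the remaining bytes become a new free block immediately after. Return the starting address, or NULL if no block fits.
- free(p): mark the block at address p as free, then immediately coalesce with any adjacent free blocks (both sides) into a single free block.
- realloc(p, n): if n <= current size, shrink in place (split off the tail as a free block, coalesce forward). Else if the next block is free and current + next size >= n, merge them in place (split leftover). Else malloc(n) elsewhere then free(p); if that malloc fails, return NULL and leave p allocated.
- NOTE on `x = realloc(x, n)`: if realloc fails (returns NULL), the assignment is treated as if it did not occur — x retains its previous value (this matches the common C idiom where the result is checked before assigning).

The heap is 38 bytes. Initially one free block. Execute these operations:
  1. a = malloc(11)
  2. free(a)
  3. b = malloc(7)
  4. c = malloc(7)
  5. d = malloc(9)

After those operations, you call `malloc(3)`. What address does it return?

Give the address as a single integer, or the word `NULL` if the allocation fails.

Answer: 23

Derivation:
Op 1: a = malloc(11) -> a = 0; heap: [0-10 ALLOC][11-37 FREE]
Op 2: free(a) -> (freed a); heap: [0-37 FREE]
Op 3: b = malloc(7) -> b = 0; heap: [0-6 ALLOC][7-37 FREE]
Op 4: c = malloc(7) -> c = 7; heap: [0-6 ALLOC][7-13 ALLOC][14-37 FREE]
Op 5: d = malloc(9) -> d = 14; heap: [0-6 ALLOC][7-13 ALLOC][14-22 ALLOC][23-37 FREE]
malloc(3): first-fit scan over [0-6 ALLOC][7-13 ALLOC][14-22 ALLOC][23-37 FREE] -> 23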